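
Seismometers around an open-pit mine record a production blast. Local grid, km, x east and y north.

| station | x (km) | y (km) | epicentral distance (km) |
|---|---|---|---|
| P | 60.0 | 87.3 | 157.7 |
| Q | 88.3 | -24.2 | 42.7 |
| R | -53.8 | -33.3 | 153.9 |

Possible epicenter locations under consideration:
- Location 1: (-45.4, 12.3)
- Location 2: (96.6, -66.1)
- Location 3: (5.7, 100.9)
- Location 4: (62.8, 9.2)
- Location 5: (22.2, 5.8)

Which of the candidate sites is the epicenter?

For each candidate, compare |candidate − station| to the reported distance:
Location 1: residuals P 28.3, Q 95.9, R 107.5 → max 107.5 km
Location 2: residuals P 0.0, Q 0.0, R 0.0 → max 0.0 km
Location 3: residuals P 101.7, Q 107.2, R 7.1 → max 107.2 km
Location 4: residuals P 79.5, Q 0.7, R 29.8 → max 79.5 km
Location 5: residuals P 67.9, Q 29.9, R 68.4 → max 68.4 km
Only Location 2 has all residuals ≈ 0.

Location 2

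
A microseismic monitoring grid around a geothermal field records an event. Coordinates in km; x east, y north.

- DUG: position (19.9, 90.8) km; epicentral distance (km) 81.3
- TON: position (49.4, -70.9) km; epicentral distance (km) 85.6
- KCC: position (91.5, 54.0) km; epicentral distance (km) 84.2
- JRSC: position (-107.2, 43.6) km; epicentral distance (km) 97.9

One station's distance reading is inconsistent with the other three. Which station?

JRSC

Solve using three stations at a time. Using DUG, TON, KCC (subtract circle equations pairwise → linear system) gives (x, y) ≈ (20.0, 9.5).
Distances from that point to each station vs reported:
  DUG: calculated 81.3 vs reported 81.3 → residual 0.0 km
  TON: calculated 85.6 vs reported 85.6 → residual 0.0 km
  KCC: calculated 84.2 vs reported 84.2 → residual 0.0 km
  JRSC: calculated 131.7 vs reported 97.9 → residual 33.8 km
DUG, TON, KCC are mutually consistent (residuals ≈ 0); JRSC is off by 33.8 km.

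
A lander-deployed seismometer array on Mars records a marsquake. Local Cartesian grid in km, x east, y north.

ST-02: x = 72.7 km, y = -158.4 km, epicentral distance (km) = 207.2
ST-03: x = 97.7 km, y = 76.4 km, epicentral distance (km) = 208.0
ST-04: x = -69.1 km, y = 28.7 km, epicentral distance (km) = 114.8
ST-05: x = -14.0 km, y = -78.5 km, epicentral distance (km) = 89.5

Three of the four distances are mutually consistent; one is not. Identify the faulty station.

Solve using three stations at a time. Using ST-02, ST-03, ST-05 (subtract circle equations pairwise → linear system) gives (x, y) ≈ (-84.7, -23.6).
Distances from that point to each station vs reported:
  ST-02: calculated 207.2 vs reported 207.2 → residual 0.0 km
  ST-03: calculated 208.0 vs reported 208.0 → residual 0.0 km
  ST-04: calculated 54.6 vs reported 114.8 → residual 60.2 km
  ST-05: calculated 89.5 vs reported 89.5 → residual 0.0 km
ST-02, ST-03, ST-05 are mutually consistent (residuals ≈ 0); ST-04 is off by 60.2 km.

ST-04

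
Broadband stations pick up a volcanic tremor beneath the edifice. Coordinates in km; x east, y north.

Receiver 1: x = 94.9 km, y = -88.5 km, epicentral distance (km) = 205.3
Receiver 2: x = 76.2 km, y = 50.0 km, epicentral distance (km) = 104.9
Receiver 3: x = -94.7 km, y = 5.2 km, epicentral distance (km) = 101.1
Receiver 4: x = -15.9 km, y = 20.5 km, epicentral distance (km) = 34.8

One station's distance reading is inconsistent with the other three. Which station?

Receiver 4

Solve using three stations at a time. Using Receiver 1, Receiver 2, Receiver 3 (subtract circle equations pairwise → linear system) gives (x, y) ≈ (-24.8, 78.3).
Distances from that point to each station vs reported:
  Receiver 1: calculated 205.3 vs reported 205.3 → residual 0.0 km
  Receiver 2: calculated 104.9 vs reported 104.9 → residual 0.0 km
  Receiver 3: calculated 101.1 vs reported 101.1 → residual 0.0 km
  Receiver 4: calculated 58.5 vs reported 34.8 → residual 23.7 km
Receiver 1, Receiver 2, Receiver 3 are mutually consistent (residuals ≈ 0); Receiver 4 is off by 23.7 km.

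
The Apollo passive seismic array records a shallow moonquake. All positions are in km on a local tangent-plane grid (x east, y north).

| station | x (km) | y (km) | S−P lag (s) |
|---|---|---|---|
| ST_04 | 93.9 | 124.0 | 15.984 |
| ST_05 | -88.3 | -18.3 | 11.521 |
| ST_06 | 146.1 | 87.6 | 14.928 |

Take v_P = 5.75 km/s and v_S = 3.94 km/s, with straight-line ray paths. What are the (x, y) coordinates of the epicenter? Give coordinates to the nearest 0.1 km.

(46.2, -70.3)

Distance from S−P lag: d = Δt · v_P v_S / (v_P − v_S) = Δt · (5.75·3.94)/(5.75−3.94) ≈ 12.5166·Δt.
So d_ST_04 = 200.06, d_ST_05 = 144.20, d_ST_06 = 186.85 km.
Circle about each station: (x − 93.9)² + (y − 124.0)² = 200.06²; (x + 88.3)² + (y + 18.3)² = 144.20²; (x − 146.1)² + (y − 87.6)² = 186.85².
Subtracting the ST_04 equation from the ST_05 and ST_06 equations removes the quadratic terms:
-364.4 x − 284.6 y = 3168.93
104.4 x − 72.8 y = 9936.84
Solving the 2×2 system: x ≈ 46.2, y ≈ -70.3 km.
Check against ST_04 (with the unrounded x, y): √((x − 93.9)²+(y − 124.0)²) = 200.04 ≈ 200.06 km. ✓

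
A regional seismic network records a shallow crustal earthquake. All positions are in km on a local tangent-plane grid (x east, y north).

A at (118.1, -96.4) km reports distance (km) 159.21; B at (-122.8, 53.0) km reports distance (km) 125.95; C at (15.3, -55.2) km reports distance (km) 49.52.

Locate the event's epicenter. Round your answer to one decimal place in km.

x ≈ -24.7 km, y ≈ -26.0 km

Circle about each station: (x − 118.1)² + (y + 96.4)² = 159.21²; (x + 122.8)² + (y − 53.0)² = 125.95²; (x − 15.3)² + (y + 55.2)² = 49.52².
Subtracting the A equation from the B and C equations removes the quadratic terms:
-481.8 x + 298.8 y = 4132.69
-205.6 x + 82.4 y = 2936.15
Solving the 2×2 system: x ≈ -24.7, y ≈ -26.0 km.
Check against A (with the unrounded x, y): √((x − 118.1)²+(y + 96.4)²) = 159.21 ≈ 159.21 km. ✓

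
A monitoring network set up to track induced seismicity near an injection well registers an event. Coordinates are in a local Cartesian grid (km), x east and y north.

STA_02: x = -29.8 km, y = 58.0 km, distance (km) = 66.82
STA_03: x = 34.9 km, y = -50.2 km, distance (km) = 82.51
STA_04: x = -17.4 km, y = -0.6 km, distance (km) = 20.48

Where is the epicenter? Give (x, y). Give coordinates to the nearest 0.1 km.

-36.3 km east, -8.5 km north

Circle about each station: (x + 29.8)² + (y − 58.0)² = 66.82²; (x − 34.9)² + (y + 50.2)² = 82.51²; (x + 17.4)² + (y + 0.6)² = 20.48².
Subtracting the STA_02 equation from the STA_03 and STA_04 equations removes the quadratic terms:
129.4 x − 216.4 y = -2856.98
24.8 x − 117.2 y = 96.56
Solving the 2×2 system: x ≈ -36.3, y ≈ -8.5 km.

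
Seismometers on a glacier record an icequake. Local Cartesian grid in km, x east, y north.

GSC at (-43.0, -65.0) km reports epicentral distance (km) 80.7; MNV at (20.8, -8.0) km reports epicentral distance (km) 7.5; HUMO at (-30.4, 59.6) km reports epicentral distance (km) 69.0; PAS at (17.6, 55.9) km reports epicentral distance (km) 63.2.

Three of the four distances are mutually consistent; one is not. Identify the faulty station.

Solve using three stations at a time. Using GSC, MNV, PAS (subtract circle equations pairwise → linear system) gives (x, y) ≈ (13.3, -7.2).
Distances from that point to each station vs reported:
  GSC: calculated 80.7 vs reported 80.7 → residual 0.0 km
  MNV: calculated 7.6 vs reported 7.5 → residual 0.1 km
  HUMO: calculated 79.8 vs reported 69.0 → residual 10.8 km
  PAS: calculated 63.2 vs reported 63.2 → residual 0.0 km
GSC, MNV, PAS are mutually consistent (residuals ≈ 0); HUMO is off by 10.8 km.

HUMO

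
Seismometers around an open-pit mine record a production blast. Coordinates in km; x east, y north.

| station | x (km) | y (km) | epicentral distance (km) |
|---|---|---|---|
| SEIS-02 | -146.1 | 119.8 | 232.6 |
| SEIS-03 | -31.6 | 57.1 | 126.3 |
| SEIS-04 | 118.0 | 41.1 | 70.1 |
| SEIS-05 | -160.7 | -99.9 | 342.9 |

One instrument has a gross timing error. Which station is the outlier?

SEIS-05

Solve using three stations at a time. Using SEIS-02, SEIS-03, SEIS-04 (subtract circle equations pairwise → linear system) gives (x, y) ≈ (85.9, 103.3).
Distances from that point to each station vs reported:
  SEIS-02: calculated 232.6 vs reported 232.6 → residual 0.0 km
  SEIS-03: calculated 126.3 vs reported 126.3 → residual 0.0 km
  SEIS-04: calculated 70.0 vs reported 70.1 → residual 0.1 km
  SEIS-05: calculated 319.5 vs reported 342.9 → residual 23.4 km
SEIS-02, SEIS-03, SEIS-04 are mutually consistent (residuals ≈ 0); SEIS-05 is off by 23.4 km.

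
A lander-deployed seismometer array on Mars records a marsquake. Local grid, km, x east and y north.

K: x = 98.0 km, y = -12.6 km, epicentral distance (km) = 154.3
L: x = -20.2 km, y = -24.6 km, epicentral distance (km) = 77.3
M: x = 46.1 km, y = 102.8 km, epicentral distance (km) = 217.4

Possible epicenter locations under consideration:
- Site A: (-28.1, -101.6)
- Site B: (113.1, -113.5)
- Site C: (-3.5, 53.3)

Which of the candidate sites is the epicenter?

For each candidate, compare |candidate − station| to the reported distance:
Site A: residuals K 0.0, L 0.1, M 0.1 → max 0.1 km
Site B: residuals K 52.3, L 82.9, M 9.0 → max 82.9 km
Site C: residuals K 33.3, L 2.4, M 147.3 → max 147.3 km
Only Site A has all residuals ≈ 0.

Site A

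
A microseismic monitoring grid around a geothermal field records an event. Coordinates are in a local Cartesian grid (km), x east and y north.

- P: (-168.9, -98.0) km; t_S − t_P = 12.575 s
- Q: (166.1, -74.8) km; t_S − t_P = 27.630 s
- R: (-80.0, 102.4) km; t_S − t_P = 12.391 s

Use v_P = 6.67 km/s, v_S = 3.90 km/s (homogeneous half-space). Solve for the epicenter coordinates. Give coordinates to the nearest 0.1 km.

Distance from S−P lag: d = Δt · v_P v_S / (v_P − v_S) = Δt · (6.67·3.90)/(6.67−3.90) ≈ 9.3910·Δt.
So d_P = 118.09, d_Q = 259.47, d_R = 116.36 km.
Circle about each station: (x + 168.9)² + (y + 98.0)² = 118.09²; (x − 166.1)² + (y + 74.8)² = 259.47²; (x + 80.0)² + (y − 102.4)² = 116.36².
Subtracting the P equation from the Q and R equations removes the quadratic terms:
670.0 x + 46.4 y = -58326.39
177.8 x + 400.8 y = -20839.85
Solving the 2×2 system: x ≈ -86.1, y ≈ -13.8 km.

(-86.1, -13.8)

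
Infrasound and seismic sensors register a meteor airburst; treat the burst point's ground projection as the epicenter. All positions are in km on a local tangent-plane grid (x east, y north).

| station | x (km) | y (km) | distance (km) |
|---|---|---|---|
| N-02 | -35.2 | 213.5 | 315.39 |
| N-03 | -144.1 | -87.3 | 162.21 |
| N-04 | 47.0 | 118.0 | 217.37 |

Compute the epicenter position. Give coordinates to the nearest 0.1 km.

Circle about each station: (x + 35.2)² + (y − 213.5)² = 315.39²; (x + 144.1)² + (y + 87.3)² = 162.21²; (x − 47.0)² + (y − 118.0)² = 217.37².
Subtracting the N-02 equation from the N-03 and N-04 equations removes the quadratic terms:
-217.8 x − 601.6 y = 54723.58
164.4 x − 191.0 y = 21532.85
Solving the 2×2 system: x ≈ 17.8, y ≈ -97.4 km.

x ≈ 17.8 km, y ≈ -97.4 km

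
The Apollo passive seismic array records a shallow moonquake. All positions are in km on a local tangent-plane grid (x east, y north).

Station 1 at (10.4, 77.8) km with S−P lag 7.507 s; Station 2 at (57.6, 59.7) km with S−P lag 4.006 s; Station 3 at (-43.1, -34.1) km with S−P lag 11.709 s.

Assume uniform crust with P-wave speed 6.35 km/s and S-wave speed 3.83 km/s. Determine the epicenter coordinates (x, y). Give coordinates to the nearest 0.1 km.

Distance from S−P lag: d = Δt · v_P v_S / (v_P − v_S) = Δt · (6.35·3.83)/(6.35−3.83) ≈ 9.6510·Δt.
So d_Station 1 = 72.45, d_Station 2 = 38.66, d_Station 3 = 113.00 km.
Circle about each station: (x − 10.4)² + (y − 77.8)² = 72.45²; (x − 57.6)² + (y − 59.7)² = 38.66²; (x + 43.1)² + (y + 34.1)² = 113.00².
Subtracting the Station 1 equation from the Station 2 and Station 3 equations removes the quadratic terms:
94.4 x − 36.2 y = 4475.26
-107.0 x − 223.8 y = -10660.58
Solving the 2×2 system: x ≈ 55.5, y ≈ 21.1 km.

x ≈ 55.5 km, y ≈ 21.1 km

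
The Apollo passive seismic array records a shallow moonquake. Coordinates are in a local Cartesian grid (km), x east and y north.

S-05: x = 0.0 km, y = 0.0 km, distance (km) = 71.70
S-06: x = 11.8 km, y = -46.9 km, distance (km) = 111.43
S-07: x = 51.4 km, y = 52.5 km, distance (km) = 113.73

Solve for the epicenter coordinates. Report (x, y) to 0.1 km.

Circle about each station: x² + y² = 71.70²; (x − 11.8)² + (y + 46.9)² = 111.43²; (x − 51.4)² + (y − 52.5)² = 113.73².
Subtracting pairs of circle equations eliminates x²+y² and gives linear equations (the radical axes):
23.6 x − 93.8 y = -4936.90
102.8 x + 105.0 y = -2395.41
Solving the 2×2 system: x ≈ -61.3, y ≈ 37.2 km.

x ≈ -61.3 km, y ≈ 37.2 km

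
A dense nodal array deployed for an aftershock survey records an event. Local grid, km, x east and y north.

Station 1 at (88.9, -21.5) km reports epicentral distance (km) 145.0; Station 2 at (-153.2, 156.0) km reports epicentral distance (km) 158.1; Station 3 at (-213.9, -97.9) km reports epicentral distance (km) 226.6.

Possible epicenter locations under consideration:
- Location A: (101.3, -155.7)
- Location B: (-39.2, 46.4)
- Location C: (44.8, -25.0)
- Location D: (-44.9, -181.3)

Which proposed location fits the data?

For each candidate, compare |candidate − station| to the reported distance:
Location A: residuals Station 1 10.2, Station 2 244.3, Station 3 93.9 → max 244.3 km
Location B: residuals Station 1 0.0, Station 2 0.0, Station 3 0.0 → max 0.0 km
Location C: residuals Station 1 100.8, Station 2 110.2, Station 3 42.2 → max 110.2 km
Location D: residuals Station 1 63.4, Station 2 196.2, Station 3 38.1 → max 196.2 km
Only Location B has all residuals ≈ 0.

Location B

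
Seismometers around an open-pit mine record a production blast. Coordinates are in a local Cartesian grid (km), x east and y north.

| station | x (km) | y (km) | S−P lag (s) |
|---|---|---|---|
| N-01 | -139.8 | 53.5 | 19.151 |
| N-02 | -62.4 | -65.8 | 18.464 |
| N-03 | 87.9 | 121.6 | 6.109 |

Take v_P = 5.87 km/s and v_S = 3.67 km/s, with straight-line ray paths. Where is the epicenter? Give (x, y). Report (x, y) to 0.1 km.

(46.0, 78.9)

Distance from S−P lag: d = Δt · v_P v_S / (v_P − v_S) = Δt · (5.87·3.67)/(5.87−3.67) ≈ 9.7922·Δt.
So d_N-01 = 187.53, d_N-02 = 180.80, d_N-03 = 59.82 km.
Circle about each station: (x + 139.8)² + (y − 53.5)² = 187.53²; (x + 62.4)² + (y + 65.8)² = 180.80²; (x − 87.9)² + (y − 121.6)² = 59.82².
Subtracting pairs of circle equations eliminates x²+y² and gives linear equations (the radical axes):
154.8 x − 238.6 y = -11704.03
455.4 x + 136.2 y = 31695.75
Solving the 2×2 system: x ≈ 46.0, y ≈ 78.9 km.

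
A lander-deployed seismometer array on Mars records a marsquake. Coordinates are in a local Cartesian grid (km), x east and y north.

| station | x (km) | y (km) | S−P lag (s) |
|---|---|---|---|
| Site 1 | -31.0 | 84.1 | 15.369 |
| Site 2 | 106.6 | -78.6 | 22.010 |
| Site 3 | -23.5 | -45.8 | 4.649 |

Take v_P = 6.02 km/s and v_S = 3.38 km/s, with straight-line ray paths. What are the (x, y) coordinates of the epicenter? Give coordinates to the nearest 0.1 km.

-56.4 km east, -31.6 km north

Distance from S−P lag: d = Δt · v_P v_S / (v_P − v_S) = Δt · (6.02·3.38)/(6.02−3.38) ≈ 7.7074·Δt.
So d_Site 1 = 118.46, d_Site 2 = 169.64, d_Site 3 = 35.83 km.
Circle about each station: (x + 31.0)² + (y − 84.1)² = 118.46²; (x − 106.6)² + (y + 78.6)² = 169.64²; (x + 23.5)² + (y + 45.8)² = 35.83².
Subtracting the Site 1 equation from the Site 2 and Site 3 equations removes the quadratic terms:
275.2 x − 325.4 y = -5237.25
15.0 x − 259.8 y = 7365.06
Solving the 2×2 system: x ≈ -56.4, y ≈ -31.6 km.
Check against Site 1 (with the unrounded x, y): √((x + 31.0)²+(y − 84.1)²) = 118.46 ≈ 118.46 km. ✓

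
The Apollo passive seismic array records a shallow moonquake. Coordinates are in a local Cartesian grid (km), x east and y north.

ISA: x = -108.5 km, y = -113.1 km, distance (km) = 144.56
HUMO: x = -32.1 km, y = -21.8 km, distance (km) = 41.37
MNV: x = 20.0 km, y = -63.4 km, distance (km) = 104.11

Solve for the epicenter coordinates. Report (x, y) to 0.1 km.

x ≈ -45.9 km, y ≈ 17.2 km

Circle about each station: (x + 108.5)² + (y + 113.1)² = 144.56²; (x + 32.1)² + (y + 21.8)² = 41.37²; (x − 20.0)² + (y + 63.4)² = 104.11².
Subtracting the ISA equation from the HUMO and MNV equations removes the quadratic terms:
152.8 x + 182.6 y = -3872.09
257.0 x + 99.4 y = -10085.60
Solving the 2×2 system: x ≈ -45.9, y ≈ 17.2 km.
Check against ISA (with the unrounded x, y): √((x + 108.5)²+(y + 113.1)²) = 144.56 ≈ 144.56 km. ✓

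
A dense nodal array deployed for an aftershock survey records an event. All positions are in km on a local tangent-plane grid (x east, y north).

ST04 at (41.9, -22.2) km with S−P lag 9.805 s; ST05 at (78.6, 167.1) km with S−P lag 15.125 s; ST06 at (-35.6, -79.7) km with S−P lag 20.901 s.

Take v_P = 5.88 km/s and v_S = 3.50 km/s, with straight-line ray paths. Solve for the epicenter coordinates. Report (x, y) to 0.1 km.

x ≈ 101.3 km, y ≈ 38.3 km

Distance from S−P lag: d = Δt · v_P v_S / (v_P − v_S) = Δt · (5.88·3.50)/(5.88−3.50) ≈ 8.6471·Δt.
So d_ST04 = 84.78, d_ST05 = 130.79, d_ST06 = 180.73 km.
Circle about each station: (x − 41.9)² + (y + 22.2)² = 84.78²; (x − 78.6)² + (y − 167.1)² = 130.79²; (x + 35.6)² + (y + 79.7)² = 180.73².
Subtracting pairs of circle equations eliminates x²+y² and gives linear equations (the radical axes):
73.4 x + 378.6 y = 21933.54
-155.0 x − 115.0 y = -20104.68
Solving the 2×2 system: x ≈ 101.3, y ≈ 38.3 km.
Check against ST04 (with the unrounded x, y): √((x − 41.9)²+(y + 22.2)²) = 84.78 ≈ 84.78 km. ✓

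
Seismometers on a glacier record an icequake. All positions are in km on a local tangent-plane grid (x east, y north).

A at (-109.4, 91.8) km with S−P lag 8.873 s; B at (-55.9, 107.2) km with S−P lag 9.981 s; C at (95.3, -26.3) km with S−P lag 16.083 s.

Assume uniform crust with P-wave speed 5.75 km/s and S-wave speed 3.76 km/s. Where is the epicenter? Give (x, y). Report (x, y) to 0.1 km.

Distance from S−P lag: d = Δt · v_P v_S / (v_P − v_S) = Δt · (5.75·3.76)/(5.75−3.76) ≈ 10.8643·Δt.
So d_A = 96.40, d_B = 108.44, d_C = 174.73 km.
Circle about each station: (x + 109.4)² + (y − 91.8)² = 96.40²; (x + 55.9)² + (y − 107.2)² = 108.44²; (x − 95.3)² + (y + 26.3)² = 174.73².
Subtracting pairs of circle equations eliminates x²+y² and gives linear equations (the radical axes):
107.0 x + 30.8 y = -8245.22
409.4 x − 236.2 y = -31859.43
Solving the 2×2 system: x ≈ -77.3, y ≈ 0.9 km.
Check against A (with the unrounded x, y): √((x + 109.4)²+(y − 91.8)²) = 96.42 ≈ 96.40 km. ✓

-77.3 km east, 0.9 km north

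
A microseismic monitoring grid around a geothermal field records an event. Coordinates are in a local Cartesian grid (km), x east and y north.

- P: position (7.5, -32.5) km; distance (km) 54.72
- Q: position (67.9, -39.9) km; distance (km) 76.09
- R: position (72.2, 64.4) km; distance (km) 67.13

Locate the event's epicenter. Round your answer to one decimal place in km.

Circle about each station: (x − 7.5)² + (y + 32.5)² = 54.72²; (x − 67.9)² + (y + 39.9)² = 76.09²; (x − 72.2)² + (y − 64.4)² = 67.13².
Subtracting the P equation from the Q and R equations removes the quadratic terms:
120.8 x − 14.8 y = 2294.51
129.4 x + 193.8 y = 6735.54
Solving the 2×2 system: x ≈ 21.5, y ≈ 20.4 km.
Check against P (with the unrounded x, y): √((x − 7.5)²+(y + 32.5)²) = 54.72 ≈ 54.72 km. ✓

21.5 km east, 20.4 km north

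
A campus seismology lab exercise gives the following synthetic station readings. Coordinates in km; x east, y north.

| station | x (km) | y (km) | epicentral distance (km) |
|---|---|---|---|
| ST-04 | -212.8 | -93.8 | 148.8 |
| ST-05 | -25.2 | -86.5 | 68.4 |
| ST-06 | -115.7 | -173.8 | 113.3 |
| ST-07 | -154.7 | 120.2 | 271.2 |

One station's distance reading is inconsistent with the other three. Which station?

ST-06

Solve using three stations at a time. Using ST-04, ST-05, ST-07 (subtract circle equations pairwise → linear system) gives (x, y) ≈ (-70.6, -137.6).
Distances from that point to each station vs reported:
  ST-04: calculated 148.8 vs reported 148.8 → residual 0.0 km
  ST-05: calculated 68.4 vs reported 68.4 → residual 0.0 km
  ST-06: calculated 57.8 vs reported 113.3 → residual 55.5 km
  ST-07: calculated 271.2 vs reported 271.2 → residual 0.0 km
ST-04, ST-05, ST-07 are mutually consistent (residuals ≈ 0); ST-06 is off by 55.5 km.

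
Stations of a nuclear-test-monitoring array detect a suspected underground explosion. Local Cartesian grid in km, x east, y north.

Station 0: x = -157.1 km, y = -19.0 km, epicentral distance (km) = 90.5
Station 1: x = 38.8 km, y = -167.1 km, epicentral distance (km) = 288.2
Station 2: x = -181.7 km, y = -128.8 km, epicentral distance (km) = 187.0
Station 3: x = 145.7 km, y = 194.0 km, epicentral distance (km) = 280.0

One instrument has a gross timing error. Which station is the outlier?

Station 1

Solve using three stations at a time. Using Station 0, Station 2, Station 3 (subtract circle equations pairwise → linear system) gives (x, y) ≈ (-79.8, 28.0).
Distances from that point to each station vs reported:
  Station 0: calculated 90.5 vs reported 90.5 → residual 0.0 km
  Station 1: calculated 228.3 vs reported 288.2 → residual 59.9 km
  Station 2: calculated 187.0 vs reported 187.0 → residual 0.0 km
  Station 3: calculated 280.0 vs reported 280.0 → residual 0.0 km
Station 0, Station 2, Station 3 are mutually consistent (residuals ≈ 0); Station 1 is off by 59.9 km.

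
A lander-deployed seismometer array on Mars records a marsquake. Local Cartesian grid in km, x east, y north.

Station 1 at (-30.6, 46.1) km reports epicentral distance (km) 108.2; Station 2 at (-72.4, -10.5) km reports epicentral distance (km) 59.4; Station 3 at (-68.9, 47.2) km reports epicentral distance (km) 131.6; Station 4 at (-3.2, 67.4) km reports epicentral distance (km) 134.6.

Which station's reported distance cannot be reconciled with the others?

Station 3

Solve using three stations at a time. Using Station 1, Station 2, Station 4 (subtract circle equations pairwise → linear system) gives (x, y) ≈ (-41.9, -61.5).
Distances from that point to each station vs reported:
  Station 1: calculated 108.2 vs reported 108.2 → residual 0.0 km
  Station 2: calculated 59.4 vs reported 59.4 → residual 0.0 km
  Station 3: calculated 112.0 vs reported 131.6 → residual 19.6 km
  Station 4: calculated 134.6 vs reported 134.6 → residual 0.0 km
Station 1, Station 2, Station 4 are mutually consistent (residuals ≈ 0); Station 3 is off by 19.6 km.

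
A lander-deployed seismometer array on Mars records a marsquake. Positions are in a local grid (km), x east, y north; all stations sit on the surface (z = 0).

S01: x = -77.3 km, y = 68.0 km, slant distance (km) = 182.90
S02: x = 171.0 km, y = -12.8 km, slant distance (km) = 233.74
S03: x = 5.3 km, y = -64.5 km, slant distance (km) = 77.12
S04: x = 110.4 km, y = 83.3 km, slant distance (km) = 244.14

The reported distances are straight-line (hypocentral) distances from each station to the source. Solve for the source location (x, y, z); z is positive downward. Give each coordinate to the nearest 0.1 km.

x ≈ -38.5 km, y ≈ -103.6 km, depth ≈ 50.0 km

Each station gives a sphere (x−x_i)² + (y−y_i)² + z² = d_i² (stations at z=0).
Subtracting the S01 sphere from S02 and S03: z² cancels, leaving linear equations in x and y:
496.6 x − 161.6 y = -2376.43
165.2 x − 265.0 y = 21093.97
Solving: x ≈ -38.498, y ≈ -103.599 km (keep extra digits for the depth step; rounded: -38.5, -103.6).
Then from the S01 sphere: z² = 182.90² − (x + 77.3)² − (y − 68.0)² with x = -38.498, y = -103.599, so z ≈ 50.006 ≈ 50.0 km.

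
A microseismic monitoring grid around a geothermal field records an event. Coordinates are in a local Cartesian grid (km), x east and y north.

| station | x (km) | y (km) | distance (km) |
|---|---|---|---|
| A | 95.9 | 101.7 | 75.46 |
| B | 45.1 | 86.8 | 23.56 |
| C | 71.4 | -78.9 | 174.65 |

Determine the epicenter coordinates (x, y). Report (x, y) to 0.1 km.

Circle about each station: (x − 95.9)² + (y − 101.7)² = 75.46²; (x − 45.1)² + (y − 86.8)² = 23.56²; (x − 71.4)² + (y + 78.9)² = 174.65².
Subtracting the A equation from the B and C equations removes the quadratic terms:
-101.6 x − 29.8 y = -4832.31
-49.0 x − 361.2 y = -33024.94
Solving the 2×2 system: x ≈ 21.6, y ≈ 88.5 km.
Check against A (with the unrounded x, y): √((x − 95.9)²+(y − 101.7)²) = 75.46 ≈ 75.46 km. ✓

21.6 km east, 88.5 km north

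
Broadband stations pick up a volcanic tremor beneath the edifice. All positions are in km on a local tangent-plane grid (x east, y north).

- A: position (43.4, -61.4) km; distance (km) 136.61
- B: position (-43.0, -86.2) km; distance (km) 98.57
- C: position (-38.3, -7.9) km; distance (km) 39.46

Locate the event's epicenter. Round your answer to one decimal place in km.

(-74.8, 7.1)

Circle about each station: (x − 43.4)² + (y + 61.4)² = 136.61²; (x + 43.0)² + (y + 86.2)² = 98.57²; (x + 38.3)² + (y + 7.9)² = 39.46².
Subtracting the A equation from the B and C equations removes the quadratic terms:
-172.8 x − 49.6 y = 12572.17
-163.4 x + 107.0 y = 12980.98
Solving the 2×2 system: x ≈ -74.8, y ≈ 7.1 km.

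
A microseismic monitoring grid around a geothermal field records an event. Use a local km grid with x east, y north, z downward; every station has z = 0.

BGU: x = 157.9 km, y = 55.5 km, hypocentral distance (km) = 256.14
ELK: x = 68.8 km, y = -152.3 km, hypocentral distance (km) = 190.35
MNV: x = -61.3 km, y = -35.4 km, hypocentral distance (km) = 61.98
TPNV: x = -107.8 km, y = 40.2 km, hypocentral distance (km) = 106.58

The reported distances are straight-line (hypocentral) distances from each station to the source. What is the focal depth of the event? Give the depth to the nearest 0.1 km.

z ≈ 60.9 km

Each station gives a sphere (x−x_i)² + (y−y_i)² + z² = d_i² (stations at z=0).
Subtracting the BGU sphere from ELK and MNV: z² cancels, leaving linear equations in x and y:
-178.2 x − 415.6 y = 29290.65
-438.4 x − 181.8 y = 38764.37
Solving: x ≈ -71.998, y ≈ -39.607 km (keep extra digits for the depth step; rounded: -72.0, -39.6).
Then from the BGU sphere: z² = 256.14² − (x − 157.9)² − (y − 55.5)² with x = -71.998, y = -39.607, so z ≈ 60.904 ≈ 60.9 km.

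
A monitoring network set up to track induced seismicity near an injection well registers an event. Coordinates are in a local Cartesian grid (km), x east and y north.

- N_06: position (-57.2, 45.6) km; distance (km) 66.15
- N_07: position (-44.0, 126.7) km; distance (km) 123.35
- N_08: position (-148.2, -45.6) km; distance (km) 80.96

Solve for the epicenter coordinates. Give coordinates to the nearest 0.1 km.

(-121.7, 30.9)

Circle about each station: (x + 57.2)² + (y − 45.6)² = 66.15²; (x + 44.0)² + (y − 126.7)² = 123.35²; (x + 148.2)² + (y + 45.6)² = 80.96².
Subtracting the N_06 equation from the N_07 and N_08 equations removes the quadratic terms:
26.4 x + 162.2 y = 1798.29
-182.0 x − 182.4 y = 16512.70
Solving the 2×2 system: x ≈ -121.7, y ≈ 30.9 km.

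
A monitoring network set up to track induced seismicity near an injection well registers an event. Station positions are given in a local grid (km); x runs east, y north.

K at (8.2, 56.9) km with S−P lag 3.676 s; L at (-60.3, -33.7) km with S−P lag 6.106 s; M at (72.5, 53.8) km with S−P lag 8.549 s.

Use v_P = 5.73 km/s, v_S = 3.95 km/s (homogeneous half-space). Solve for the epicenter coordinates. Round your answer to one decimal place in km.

-35.3 km east, 39.8 km north

Distance from S−P lag: d = Δt · v_P v_S / (v_P − v_S) = Δt · (5.73·3.95)/(5.73−3.95) ≈ 12.7154·Δt.
So d_K = 46.74, d_L = 77.64, d_M = 108.70 km.
Circle about each station: (x − 8.2)² + (y − 56.9)² = 46.74²; (x + 60.3)² + (y + 33.7)² = 77.64²; (x − 72.5)² + (y − 53.8)² = 108.70².
Subtracting pairs of circle equations eliminates x²+y² and gives linear equations (the radical axes):
-137.0 x − 181.2 y = -2376.41
128.6 x − 6.2 y = -4785.22
Solving the 2×2 system: x ≈ -35.3, y ≈ 39.8 km.
Check against K (with the unrounded x, y): √((x − 8.2)²+(y − 56.9)²) = 46.73 ≈ 46.74 km. ✓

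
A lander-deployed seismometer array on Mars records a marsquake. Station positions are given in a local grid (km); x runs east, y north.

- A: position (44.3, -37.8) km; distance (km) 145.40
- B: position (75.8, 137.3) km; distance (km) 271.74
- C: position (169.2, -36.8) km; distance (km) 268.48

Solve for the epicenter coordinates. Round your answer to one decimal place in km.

Circle about each station: (x − 44.3)² + (y + 37.8)² = 145.40²; (x − 75.8)² + (y − 137.3)² = 271.74²; (x − 169.2)² + (y + 36.8)² = 268.48².
Subtracting the A equation from the B and C equations removes the quadratic terms:
63.0 x + 350.2 y = -31495.87
249.8 x + 2.0 y = -24348.80
Solving the 2×2 system: x ≈ -96.9, y ≈ -72.5 km.
Check against A (with the unrounded x, y): √((x − 44.3)²+(y + 37.8)²) = 145.40 ≈ 145.40 km. ✓

x ≈ -96.9 km, y ≈ -72.5 km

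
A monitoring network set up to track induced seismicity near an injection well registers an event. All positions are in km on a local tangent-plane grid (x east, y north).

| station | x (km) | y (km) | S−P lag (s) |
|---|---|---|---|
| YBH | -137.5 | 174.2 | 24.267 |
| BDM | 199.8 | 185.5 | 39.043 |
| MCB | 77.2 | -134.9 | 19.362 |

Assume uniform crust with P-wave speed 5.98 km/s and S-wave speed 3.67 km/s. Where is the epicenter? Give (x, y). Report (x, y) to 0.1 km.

x ≈ -86.3 km, y ≈ -50.6 km

Distance from S−P lag: d = Δt · v_P v_S / (v_P − v_S) = Δt · (5.98·3.67)/(5.98−3.67) ≈ 9.5007·Δt.
So d_YBH = 230.55, d_BDM = 370.94, d_MCB = 183.95 km.
Circle about each station: (x + 137.5)² + (y − 174.2)² = 230.55²; (x − 199.8)² + (y − 185.5)² = 370.94²; (x − 77.2)² + (y + 134.9)² = 183.95².
Subtracting the YBH equation from the BDM and MCB equations removes the quadratic terms:
674.6 x + 22.6 y = -59364.78
429.4 x − 618.2 y = -5778.34
Solving the 2×2 system: x ≈ -86.3, y ≈ -50.6 km.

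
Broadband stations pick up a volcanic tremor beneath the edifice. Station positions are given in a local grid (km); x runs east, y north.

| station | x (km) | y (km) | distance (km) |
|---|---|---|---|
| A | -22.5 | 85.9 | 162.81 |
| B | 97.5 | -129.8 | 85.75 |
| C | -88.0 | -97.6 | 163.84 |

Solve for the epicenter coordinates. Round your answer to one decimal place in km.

Circle about each station: (x + 22.5)² + (y − 85.9)² = 162.81²; (x − 97.5)² + (y + 129.8)² = 85.75²; (x + 88.0)² + (y + 97.6)² = 163.84².
Subtracting the A equation from the B and C equations removes the quadratic terms:
240.0 x − 431.4 y = 37623.26
-131.0 x − 367.0 y = 9048.25
Solving the 2×2 system: x ≈ 68.5, y ≈ -49.1 km.

(68.5, -49.1)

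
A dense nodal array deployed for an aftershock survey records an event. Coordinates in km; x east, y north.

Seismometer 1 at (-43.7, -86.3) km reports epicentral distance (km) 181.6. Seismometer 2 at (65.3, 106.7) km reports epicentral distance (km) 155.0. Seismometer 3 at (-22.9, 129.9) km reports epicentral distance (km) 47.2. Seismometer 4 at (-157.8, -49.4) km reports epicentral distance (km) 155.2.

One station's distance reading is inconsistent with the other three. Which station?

Solve using three stations at a time. Using Seismometer 1, Seismometer 2, Seismometer 4 (subtract circle equations pairwise → linear system) gives (x, y) ≈ (-88.8, 89.6).
Distances from that point to each station vs reported:
  Seismometer 1: calculated 181.6 vs reported 181.6 → residual 0.0 km
  Seismometer 2: calculated 155.0 vs reported 155.0 → residual 0.0 km
  Seismometer 3: calculated 77.2 vs reported 47.2 → residual 30.0 km
  Seismometer 4: calculated 155.2 vs reported 155.2 → residual 0.0 km
Seismometer 1, Seismometer 2, Seismometer 4 are mutually consistent (residuals ≈ 0); Seismometer 3 is off by 30.0 km.

Seismometer 3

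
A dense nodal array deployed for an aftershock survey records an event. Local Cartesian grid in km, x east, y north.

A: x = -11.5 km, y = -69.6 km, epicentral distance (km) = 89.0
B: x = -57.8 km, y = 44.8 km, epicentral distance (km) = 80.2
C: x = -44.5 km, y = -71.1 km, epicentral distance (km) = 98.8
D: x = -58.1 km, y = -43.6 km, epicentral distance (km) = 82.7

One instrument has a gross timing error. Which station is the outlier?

B

Solve using three stations at a time. Using A, C, D (subtract circle equations pairwise → linear system) gives (x, y) ≈ (-4.2, 19.1).
Distances from that point to each station vs reported:
  A: calculated 89.0 vs reported 89.0 → residual 0.0 km
  B: calculated 59.5 vs reported 80.2 → residual 20.7 km
  C: calculated 98.8 vs reported 98.8 → residual 0.0 km
  D: calculated 82.7 vs reported 82.7 → residual 0.0 km
A, C, D are mutually consistent (residuals ≈ 0); B is off by 20.7 km.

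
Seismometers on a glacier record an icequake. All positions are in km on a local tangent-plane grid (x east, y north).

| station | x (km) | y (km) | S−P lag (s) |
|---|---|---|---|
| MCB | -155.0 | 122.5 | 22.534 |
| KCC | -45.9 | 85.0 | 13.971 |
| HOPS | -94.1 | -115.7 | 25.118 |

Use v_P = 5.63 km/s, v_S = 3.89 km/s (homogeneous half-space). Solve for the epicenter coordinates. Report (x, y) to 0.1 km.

Distance from S−P lag: d = Δt · v_P v_S / (v_P − v_S) = Δt · (5.63·3.89)/(5.63−3.89) ≈ 12.5866·Δt.
So d_MCB = 283.63, d_KCC = 175.85, d_HOPS = 316.15 km.
Circle about each station: (x + 155.0)² + (y − 122.5)² = 283.63²; (x + 45.9)² + (y − 85.0)² = 175.85²; (x + 94.1)² + (y + 115.7)² = 316.15².
Subtracting pairs of circle equations eliminates x²+y² and gives linear equations (the radical axes):
218.2 x − 75.0 y = 19823.31
121.8 x − 476.4 y = -36294.80
Solving the 2×2 system: x ≈ 128.3, y ≈ 109.0 km.
Check against MCB (with the unrounded x, y): √((x + 155.0)²+(y − 122.5)²) = 283.63 ≈ 283.63 km. ✓

x ≈ 128.3 km, y ≈ 109.0 km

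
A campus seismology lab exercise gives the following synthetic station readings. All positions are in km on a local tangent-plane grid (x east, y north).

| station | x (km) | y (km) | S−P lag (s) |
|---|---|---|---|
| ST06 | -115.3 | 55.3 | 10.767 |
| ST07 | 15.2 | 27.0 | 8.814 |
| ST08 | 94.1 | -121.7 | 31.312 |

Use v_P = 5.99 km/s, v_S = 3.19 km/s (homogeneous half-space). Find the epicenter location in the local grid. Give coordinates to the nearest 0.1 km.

(-43.0, 42.2)

Distance from S−P lag: d = Δt · v_P v_S / (v_P − v_S) = Δt · (5.99·3.19)/(5.99−3.19) ≈ 6.8243·Δt.
So d_ST06 = 73.48, d_ST07 = 60.15, d_ST08 = 213.68 km.
Circle about each station: (x + 115.3)² + (y − 55.3)² = 73.48²; (x − 15.2)² + (y − 27.0)² = 60.15²; (x − 94.1)² + (y + 121.7)² = 213.68².
Subtracting the ST06 equation from the ST07 and ST08 equations removes the quadratic terms:
261.0 x − 56.6 y = -13610.85
418.8 x − 354.0 y = -32946.31
Solving the 2×2 system: x ≈ -43.0, y ≈ 42.2 km.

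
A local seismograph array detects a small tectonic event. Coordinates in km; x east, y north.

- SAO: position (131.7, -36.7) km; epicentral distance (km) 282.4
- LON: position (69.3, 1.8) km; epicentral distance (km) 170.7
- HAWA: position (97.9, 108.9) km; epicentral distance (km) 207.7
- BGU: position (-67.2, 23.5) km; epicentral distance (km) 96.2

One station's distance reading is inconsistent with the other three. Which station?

LON

Solve using three stations at a time. Using SAO, HAWA, BGU (subtract circle equations pairwise → linear system) gives (x, y) ≈ (-109.8, 109.7).
Distances from that point to each station vs reported:
  SAO: calculated 282.4 vs reported 282.4 → residual 0.0 km
  LON: calculated 209.1 vs reported 170.7 → residual 38.4 km
  HAWA: calculated 207.7 vs reported 207.7 → residual 0.0 km
  BGU: calculated 96.1 vs reported 96.2 → residual 0.1 km
SAO, HAWA, BGU are mutually consistent (residuals ≈ 0); LON is off by 38.4 km.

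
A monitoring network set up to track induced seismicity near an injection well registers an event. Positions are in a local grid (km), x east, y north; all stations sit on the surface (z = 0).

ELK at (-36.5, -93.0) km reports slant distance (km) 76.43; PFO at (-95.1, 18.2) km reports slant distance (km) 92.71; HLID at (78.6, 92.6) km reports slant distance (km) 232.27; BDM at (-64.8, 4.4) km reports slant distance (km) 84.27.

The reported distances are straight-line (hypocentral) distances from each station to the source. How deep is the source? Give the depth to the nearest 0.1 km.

Each station gives a sphere (x−x_i)² + (y−y_i)² + z² = d_i² (stations at z=0).
Subtracting the ELK sphere from PFO and HLID: z² cancels, leaving linear equations in x and y:
-117.2 x + 222.4 y = -3359.60
230.2 x + 371.2 y = -43336.34
Solving: x ≈ -88.604, y ≈ -61.799 km (keep extra digits for the depth step; rounded: -88.6, -61.8).
Then from the ELK sphere: z² = 76.43² − (x + 36.5)² − (y + 93.0)² with x = -88.604, y = -61.799, so z ≈ 46.403 ≈ 46.4 km.

46.4 km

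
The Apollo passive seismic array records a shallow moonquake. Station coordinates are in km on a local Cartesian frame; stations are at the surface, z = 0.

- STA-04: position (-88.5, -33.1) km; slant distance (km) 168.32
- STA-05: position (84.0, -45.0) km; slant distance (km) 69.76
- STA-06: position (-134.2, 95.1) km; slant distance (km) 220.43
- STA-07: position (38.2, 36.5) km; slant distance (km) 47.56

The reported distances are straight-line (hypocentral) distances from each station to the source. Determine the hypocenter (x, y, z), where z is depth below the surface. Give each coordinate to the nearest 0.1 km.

(69.6, 16.5, 29.6)

Each station gives a sphere (x−x_i)² + (y−y_i)² + z² = d_i² (stations at z=0).
Subtracting the STA-04 sphere from STA-05 and STA-06: z² cancels, leaving linear equations in x and y:
345.0 x − 23.8 y = 23618.30
-91.4 x + 256.4 y = -2131.97
Solving: x ≈ 69.597, y ≈ 16.494 km (keep extra digits for the depth step; rounded: 69.6, 16.5).
Then from the STA-04 sphere: z² = 168.32² − (x + 88.5)² − (y + 33.1)² with x = 69.597, y = 16.494, so z ≈ 29.621 ≈ 29.6 km.
Check against STA-07 (with the unrounded solution): distance 47.58 ≈ 47.56 km. ✓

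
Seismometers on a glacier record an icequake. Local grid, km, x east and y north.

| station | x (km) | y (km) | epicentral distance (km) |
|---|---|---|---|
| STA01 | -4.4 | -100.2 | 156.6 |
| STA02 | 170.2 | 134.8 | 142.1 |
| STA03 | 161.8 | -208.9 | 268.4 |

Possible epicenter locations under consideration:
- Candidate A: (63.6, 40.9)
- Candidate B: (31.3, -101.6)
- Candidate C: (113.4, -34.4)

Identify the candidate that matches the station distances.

Candidate A

For each candidate, compare |candidate − station| to the reported distance:
Candidate A: residuals STA01 0.0, STA02 0.0, STA03 0.0 → max 0.0 km
Candidate B: residuals STA01 120.9, STA02 132.1, STA03 99.5 → max 132.1 km
Candidate C: residuals STA01 21.7, STA02 36.4, STA03 87.3 → max 87.3 km
Only Candidate A has all residuals ≈ 0.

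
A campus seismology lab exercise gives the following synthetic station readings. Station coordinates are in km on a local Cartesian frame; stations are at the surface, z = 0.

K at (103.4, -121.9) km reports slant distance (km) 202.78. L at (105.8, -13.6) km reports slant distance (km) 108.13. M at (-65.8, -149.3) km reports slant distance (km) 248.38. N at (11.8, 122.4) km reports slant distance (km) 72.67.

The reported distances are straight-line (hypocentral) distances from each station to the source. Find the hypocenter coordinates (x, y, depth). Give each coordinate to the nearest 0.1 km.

(46.4, 69.4, 35.7)

Each station gives a sphere (x−x_i)² + (y−y_i)² + z² = d_i² (stations at z=0).
Subtracting the K sphere from L and M: z² cancels, leaving linear equations in x and y:
4.8 x + 216.6 y = 15255.06
-338.4 x − 54.8 y = -19503.94
Solving: x ≈ 46.397, y ≈ 69.401 km (keep extra digits for the depth step; rounded: 46.4, 69.4).
Then from the K sphere: z² = 202.78² − (x − 103.4)² − (y + 121.9)² with x = 46.397, y = 69.401, so z ≈ 35.698 ≈ 35.7 km.
Check against N (with the unrounded solution): distance 72.66 ≈ 72.67 km. ✓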